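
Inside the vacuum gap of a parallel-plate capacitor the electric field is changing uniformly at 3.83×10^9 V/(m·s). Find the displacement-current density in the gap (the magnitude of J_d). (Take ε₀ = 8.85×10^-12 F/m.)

J_d = ε₀ dE/dt = (8.85×10^-12)(3.83×10^9) = 0.0339 A/m².

0.0339 A/m²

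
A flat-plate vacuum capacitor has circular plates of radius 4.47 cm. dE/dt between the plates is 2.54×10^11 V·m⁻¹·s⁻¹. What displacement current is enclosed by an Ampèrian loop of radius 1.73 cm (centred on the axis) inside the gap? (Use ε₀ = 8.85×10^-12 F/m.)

I_d = ε₀ dΦ_E/dt = ε₀ πR² (dE/dt) = (8.85×10^-12)(6.277×10^-3)(2.54×10^11) = 0.01411 A through the full plate area.
Through an area πr² the displacement current is I_d·(πr²/πR²) = I_d (r/R)² = 2.11×10^-3 A.

2.11×10^-3 A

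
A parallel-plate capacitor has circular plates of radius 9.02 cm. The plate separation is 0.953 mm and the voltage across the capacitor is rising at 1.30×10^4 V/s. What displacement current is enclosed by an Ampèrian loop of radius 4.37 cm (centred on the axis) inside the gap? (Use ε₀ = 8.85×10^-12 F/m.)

7.24×10^-7 A

With E = V/d, dE/dt = 1.364×10^7 V/(m·s) and πR² = 0.02556 m², giving I_d = ε₀ πR² dE/dt = 3.085×10^-6 A.
Since J_d is uniform, the enclosed fraction is (r/R)² = 0.2347, giving I_d,enc = 7.24×10^-7 A.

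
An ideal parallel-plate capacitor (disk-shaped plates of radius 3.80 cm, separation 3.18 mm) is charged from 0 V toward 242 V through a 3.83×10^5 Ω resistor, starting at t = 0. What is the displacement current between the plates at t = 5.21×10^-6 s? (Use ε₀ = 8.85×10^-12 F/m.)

2.15×10^-4 A

C = ε₀A/d = (8.85×10^-12)(4.536×10^-3)/(3.18×10^-3) = 1.262×10^-11 F and τ = RC = 4.833×10^-6 s. I_d in the gap equals the RC charging current.
I_d(t) = (V₀/R) e^(−t/τ) = 6.319×10^-4 · e^(−1.078) = 2.15×10^-4 A.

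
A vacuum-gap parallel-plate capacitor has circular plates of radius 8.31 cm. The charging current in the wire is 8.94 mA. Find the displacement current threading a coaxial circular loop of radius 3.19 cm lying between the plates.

By continuity the displacement current in the gap matches the conduction current: I_d = 8.94×10^-3 A.
The field is uniform, so I_d,enc = I_d (r/R)² = (8.94×10^-3)(3.19/8.31)² = 1.32×10^-3 A.

1.32×10^-3 A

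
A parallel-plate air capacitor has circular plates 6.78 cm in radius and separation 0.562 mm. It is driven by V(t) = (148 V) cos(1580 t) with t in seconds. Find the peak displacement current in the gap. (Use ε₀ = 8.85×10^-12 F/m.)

5.32×10^-5 A

The displacement current equals the conduction current C dV/dt, which peaks at C V₀ ω.
With C = ε₀A/d = (8.85×10^-12)(0.01444)/(5.62×10^-4) = 2.274×10^-10 F and ω = 1580 rad/s, I_d,max = (2.274×10^-10)(148)(1580) = 5.32×10^-5 A.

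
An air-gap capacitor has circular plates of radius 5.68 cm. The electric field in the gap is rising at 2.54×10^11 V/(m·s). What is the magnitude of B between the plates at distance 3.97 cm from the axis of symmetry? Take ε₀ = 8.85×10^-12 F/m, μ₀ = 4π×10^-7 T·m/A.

Total displacement current: I_d = ε₀(πR²)(dE/dt) = (8.85×10^-12)(0.01014)(2.54×10^11) = 0.02279 A.
∮B·dl = μ₀ I_d,enc with I_d,enc = I_d r²/R² = 0.01113 A; so B = μ₀ I_d,enc/(2πr) = 5.61×10^-8 T.

5.61×10^-8 T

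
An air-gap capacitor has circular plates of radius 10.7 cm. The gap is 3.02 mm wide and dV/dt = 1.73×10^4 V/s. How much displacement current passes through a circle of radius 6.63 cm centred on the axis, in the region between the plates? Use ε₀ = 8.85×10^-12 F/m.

7.00×10^-7 A

With E = V/d, dE/dt = 5.728×10^6 V/(m·s) and πR² = 0.03597 m², giving I_d = ε₀ πR² dE/dt = 1.823×10^-6 A.
Through an area πr² the displacement current is I_d·(πr²/πR²) = I_d (r/R)² = 7.00×10^-7 A.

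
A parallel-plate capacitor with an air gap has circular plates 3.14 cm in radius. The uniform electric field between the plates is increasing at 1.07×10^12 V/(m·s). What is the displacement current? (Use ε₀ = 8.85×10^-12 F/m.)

0.0293 A

The displacement current is ε₀ times dΦ_E/dt = ε₀ A dE/dt = (8.85×10^-12)(3.097×10^-3)(1.07×10^12) = 0.0293 A.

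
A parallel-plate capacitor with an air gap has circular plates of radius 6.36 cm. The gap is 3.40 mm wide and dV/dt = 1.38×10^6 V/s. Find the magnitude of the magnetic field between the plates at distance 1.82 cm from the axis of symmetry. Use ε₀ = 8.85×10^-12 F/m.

4.11×10^-11 T

I_d = C dV/dt with C = ε₀πR²/d = 3.308×10^-11 F, so I_d = (3.308×10^-11)(1.38×10^6) = 4.565×10^-5 A.
An Ampèrian loop of radius r encloses a fraction (r/R)² of I_d. Then B·2πr = μ₀ I_d (r/R)², giving B = μ₀ I_d r/(2πR²) = 4.11×10^-11 T.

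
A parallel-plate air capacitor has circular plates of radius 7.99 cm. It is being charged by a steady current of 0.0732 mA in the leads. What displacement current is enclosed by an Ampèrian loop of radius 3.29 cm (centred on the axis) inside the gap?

Between the plates the displacement current equals the wire current: I_d = 0.0732 mA = 7.32×10^-5 A.
The field is uniform, so I_d,enc = I_d (r/R)² = (7.32×10^-5)(3.29/7.99)² = 1.24×10^-5 A.

1.24×10^-5 A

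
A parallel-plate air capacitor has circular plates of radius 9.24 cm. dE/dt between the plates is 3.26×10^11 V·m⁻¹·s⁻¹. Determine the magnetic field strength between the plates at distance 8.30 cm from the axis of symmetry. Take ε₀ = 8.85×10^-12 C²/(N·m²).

Total displacement current: I_d = ε₀(πR²)(dE/dt) = (8.85×10^-12)(0.02682)(3.26×10^11) = 0.07738 A.
An Ampèrian loop of radius r encloses a fraction (r/R)² of I_d. Then B·2πr = μ₀ I_d (r/R)², giving B = μ₀ I_d r/(2πR²) = 1.50×10^-7 T.

1.50×10^-7 T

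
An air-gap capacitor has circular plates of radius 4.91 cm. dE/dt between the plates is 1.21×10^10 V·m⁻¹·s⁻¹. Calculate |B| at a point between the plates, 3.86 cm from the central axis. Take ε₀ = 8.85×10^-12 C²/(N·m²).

2.60×10^-9 T

Total displacement current: I_d = ε₀(πR²)(dE/dt) = (8.85×10^-12)(7.574×10^-3)(1.21×10^10) = 8.111×10^-4 A.
An Ampèrian loop of radius r encloses a fraction (r/R)² of I_d. Then B·2πr = μ₀ I_d (r/R)², giving B = μ₀ I_d r/(2πR²) = 2.60×10^-9 T.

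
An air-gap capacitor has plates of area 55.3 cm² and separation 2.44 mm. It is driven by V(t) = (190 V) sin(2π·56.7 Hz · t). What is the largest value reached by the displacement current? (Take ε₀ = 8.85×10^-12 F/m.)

1.36×10^-6 A

C = ε₀A/d = (8.85×10^-12)(5.53×10^-3)/(2.44×10^-3) = 2.006×10^-11 F; ω = 2πf = 356.3 rad/s.
I_d = C dV/dt, so |I_d|_max = C V₀ ω = (2.006×10^-11)(190)(356.3) = 1.36×10^-6 A.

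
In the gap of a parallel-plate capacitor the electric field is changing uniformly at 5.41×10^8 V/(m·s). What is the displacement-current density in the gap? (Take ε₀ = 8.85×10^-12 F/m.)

The displacement-current density is ε₀ ∂E/∂t = (8.85×10^-12)(5.41×10^8) = 4.79×10^-3 A/m².

4.79×10^-3 A/m²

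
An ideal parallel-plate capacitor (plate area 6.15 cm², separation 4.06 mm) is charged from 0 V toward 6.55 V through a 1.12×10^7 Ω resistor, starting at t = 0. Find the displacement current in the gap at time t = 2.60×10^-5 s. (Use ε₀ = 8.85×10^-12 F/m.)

1.04×10^-7 A

With C = ε₀A/d = (8.85×10^-12)(6.15×10^-4)/(4.06×10^-3) = 1.341×10^-12 F, the time constant is τ = RC = 1.502×10^-5 s, so t/τ = 1.731 and e^(−t/τ) = 0.1771.
I_d = I_cond = (V₀/R) e^(−t/τ) = (5.848×10^-7)(0.1771) = 1.04×10^-7 A.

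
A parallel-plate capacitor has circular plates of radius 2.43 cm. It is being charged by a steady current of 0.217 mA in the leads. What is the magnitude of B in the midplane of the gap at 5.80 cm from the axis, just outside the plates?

7.48×10^-10 T

No conduction current crosses the gap, so I_d there equals the 2.17×10^-4 A in the leads.
For r ≥ R the full I_d is enclosed: B = μ₀ I_d/(2πr) = (4π×10^-7)(2.17×10^-4)/(2π·0.0580) = 7.48×10^-10 T.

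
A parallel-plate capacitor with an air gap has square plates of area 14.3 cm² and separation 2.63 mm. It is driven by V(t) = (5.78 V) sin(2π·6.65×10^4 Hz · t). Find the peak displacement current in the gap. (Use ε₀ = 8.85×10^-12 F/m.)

1.16×10^-5 A

C = ε₀A/d = (8.85×10^-12)(1.43×10^-3)/(2.63×10^-3) = 4.812×10^-12 F; ω = 2πf = 4.178×10^5 rad/s.
I_d = C dV/dt, so |I_d|_max = C V₀ ω = (4.812×10^-12)(5.78)(4.178×10^5) = 1.16×10^-5 A.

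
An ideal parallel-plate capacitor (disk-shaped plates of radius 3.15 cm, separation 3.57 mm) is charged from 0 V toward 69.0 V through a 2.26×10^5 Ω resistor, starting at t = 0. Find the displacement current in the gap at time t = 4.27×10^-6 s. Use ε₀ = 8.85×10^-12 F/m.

2.65×10^-5 A

C = ε₀A/d = (8.85×10^-12)(3.117×10^-3)/(3.57×10^-3) = 7.727×10^-12 F and τ = RC = 1.746×10^-6 s. I_d in the gap equals the RC charging current.
I_d(t) = (V₀/R) e^(−t/τ) = 3.053×10^-4 · e^(−2.446) = 2.65×10^-5 A.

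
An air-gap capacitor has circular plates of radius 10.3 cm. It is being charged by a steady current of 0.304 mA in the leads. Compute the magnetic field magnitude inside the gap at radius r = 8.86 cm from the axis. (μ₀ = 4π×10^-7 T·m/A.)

No conduction current crosses the gap, so I_d there equals the 3.04×10^-4 A in the leads.
An Ampèrian loop of radius r encloses a fraction (r/R)² of I_d. Then B·2πr = μ₀ I_d (r/R)², giving B = μ₀ I_d r/(2πR²) = 5.08×10^-10 T.

5.08×10^-10 T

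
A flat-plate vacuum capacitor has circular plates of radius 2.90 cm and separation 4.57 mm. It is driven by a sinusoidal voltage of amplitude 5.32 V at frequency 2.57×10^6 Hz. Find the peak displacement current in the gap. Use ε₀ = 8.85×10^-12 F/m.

C = ε₀A/d = (8.85×10^-12)(2.642×10^-3)/(4.57×10^-3) = 5.116×10^-12 F; ω = 2πf = 1.615×10^7 rad/s.
I_d = C dV/dt, so |I_d|_max = C V₀ ω = (5.116×10^-12)(5.32)(1.615×10^7) = 4.40×10^-4 A.

4.40×10^-4 A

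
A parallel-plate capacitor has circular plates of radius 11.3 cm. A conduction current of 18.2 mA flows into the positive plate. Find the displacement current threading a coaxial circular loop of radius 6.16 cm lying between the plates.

5.41×10^-3 A

No conduction current crosses the gap, so I_d there equals the 0.0182 A in the leads.
Since J_d is uniform, the enclosed fraction is (r/R)² = 0.2972, giving I_d,enc = 5.41×10^-3 A.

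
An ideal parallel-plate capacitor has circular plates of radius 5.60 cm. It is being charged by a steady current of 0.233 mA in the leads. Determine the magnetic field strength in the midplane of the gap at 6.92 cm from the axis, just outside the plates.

6.73×10^-10 T

By continuity the displacement current in the gap matches the conduction current: I_d = 2.33×10^-4 A.
For r ≥ R the full I_d is enclosed: B = μ₀ I_d/(2πr) = (4π×10^-7)(2.33×10^-4)/(2π·0.0692) = 6.73×10^-10 T.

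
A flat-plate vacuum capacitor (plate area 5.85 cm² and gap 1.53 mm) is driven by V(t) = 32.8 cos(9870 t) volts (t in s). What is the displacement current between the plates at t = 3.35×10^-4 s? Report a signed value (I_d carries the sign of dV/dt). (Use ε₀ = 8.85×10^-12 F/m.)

dE/dt = (V₀ω/d)·−sin(ωt) with ωt = 3.30645 rad: (32.8)(9870)(0.1641)/(1.53×10^-3) = 3.472×10^7 V/(m·s).
I_d = ε₀ A dE/dt = (8.85×10^-12)(5.85×10^-4)(3.472×10^7) = 1.80×10^-7 A.

1.80×10^-7 A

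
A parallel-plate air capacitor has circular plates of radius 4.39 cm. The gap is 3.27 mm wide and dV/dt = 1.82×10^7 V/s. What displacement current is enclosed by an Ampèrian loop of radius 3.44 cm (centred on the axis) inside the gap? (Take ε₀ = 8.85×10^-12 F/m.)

With E = V/d, dE/dt = 5.566×10^9 V/(m·s) and πR² = 6.055×10^-3 m², giving I_d = ε₀ πR² dE/dt = 2.983×10^-4 A.
Through an area πr² the displacement current is I_d·(πr²/πR²) = I_d (r/R)² = 1.83×10^-4 A.

1.83×10^-4 A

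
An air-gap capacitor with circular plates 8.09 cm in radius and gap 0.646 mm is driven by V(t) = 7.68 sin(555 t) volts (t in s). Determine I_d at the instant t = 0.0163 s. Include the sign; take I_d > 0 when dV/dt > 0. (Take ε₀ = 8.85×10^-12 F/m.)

dV/dt = (7.68)(555)·cos(9.0465) = -3961 V/s.
I_d = C dV/dt with C = ε₀A/d = (8.85×10^-12)(0.02056)/(6.46×10^-4) = 2.817×10^-10 F, so I_d = (2.817×10^-10)(-3961) = -1.12×10^-6 A.

-1.12×10^-6 A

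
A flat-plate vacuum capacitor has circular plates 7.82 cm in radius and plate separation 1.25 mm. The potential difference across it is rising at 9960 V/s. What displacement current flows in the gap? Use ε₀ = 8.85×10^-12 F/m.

1.35×10^-6 A

The field between the plates is E = V/d, so dE/dt = (9960)/(1.25×10^-3 m) = 7.968×10^6 V/(m·s).
I_d = ε₀ A (dE/dt) = (8.85×10^-12)(0.01921)(7.968×10^6) = 1.35×10^-6 A.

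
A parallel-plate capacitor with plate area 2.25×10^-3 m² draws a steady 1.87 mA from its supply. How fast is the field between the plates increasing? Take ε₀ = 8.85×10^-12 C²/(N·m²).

9.39×10^10 V/(m·s)

Charge continuity gives I_d = I = 1.87×10^-3 A between the plates.
Since I_d = ε₀ A dE/dt, dE/dt = I_d/(ε₀A) = (1.87×10^-3)/((8.85×10^-12)(2.25×10^-3)) = 9.39×10^10 V/(m·s).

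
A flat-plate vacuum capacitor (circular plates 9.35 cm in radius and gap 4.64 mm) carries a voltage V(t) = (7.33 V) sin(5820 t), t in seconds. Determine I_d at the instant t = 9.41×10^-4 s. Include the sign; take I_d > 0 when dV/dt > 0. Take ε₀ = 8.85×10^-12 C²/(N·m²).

1.55×10^-6 A

dE/dt = (V₀ω/d)·cos(ωt) with ωt = 5.47662 rad: (7.33)(5820)(0.6920)/(4.64×10^-3) = 6.362×10^6 V/(m·s).
I_d = ε₀ A dE/dt = (8.85×10^-12)(0.02746)(6.362×10^6) = 1.55×10^-6 A.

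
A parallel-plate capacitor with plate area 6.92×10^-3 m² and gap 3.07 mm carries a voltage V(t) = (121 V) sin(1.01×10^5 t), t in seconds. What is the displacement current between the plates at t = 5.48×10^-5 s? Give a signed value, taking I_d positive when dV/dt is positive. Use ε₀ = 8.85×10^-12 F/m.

1.79×10^-4 A

dE/dt = (V₀ω/d)·cos(ωt) with ωt = 5.5348 rad: (121)(1.01×10^5)(0.7328)/(3.07×10^-3) = 2.917×10^9 V/(m·s).
I_d = ε₀ A dE/dt = (8.85×10^-12)(6.92×10^-3)(2.917×10^9) = 1.79×10^-4 A.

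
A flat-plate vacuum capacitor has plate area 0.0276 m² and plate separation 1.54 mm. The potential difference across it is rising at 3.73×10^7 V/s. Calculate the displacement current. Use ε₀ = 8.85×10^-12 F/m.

The displacement current equals the charging current C dV/dt. With C = ε₀A/d = (8.85×10^-12)(0.0276)/(1.54×10^-3) = 1.586×10^-10 F, I_d = (1.586×10^-10)(3.73×10^7) = 5.92×10^-3 A.

5.92×10^-3 A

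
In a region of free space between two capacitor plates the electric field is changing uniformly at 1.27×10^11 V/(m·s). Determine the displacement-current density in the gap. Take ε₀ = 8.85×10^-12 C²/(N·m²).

1.12 A/m²

J_d = ε₀ ∂E/∂t, so J_d = 1.12 A/m².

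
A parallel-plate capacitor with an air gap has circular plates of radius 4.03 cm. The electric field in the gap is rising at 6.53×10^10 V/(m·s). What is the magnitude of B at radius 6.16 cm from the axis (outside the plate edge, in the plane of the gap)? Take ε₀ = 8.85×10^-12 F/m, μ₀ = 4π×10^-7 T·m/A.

Total displacement current: I_d = ε₀(πR²)(dE/dt) = (8.85×10^-12)(5.102×10^-3)(6.53×10^10) = 2.948×10^-3 A.
Outside the plates the loop encloses all of I_d, so B·2πr = μ₀ I_d and B = 9.57×10^-9 T.

9.57×10^-9 T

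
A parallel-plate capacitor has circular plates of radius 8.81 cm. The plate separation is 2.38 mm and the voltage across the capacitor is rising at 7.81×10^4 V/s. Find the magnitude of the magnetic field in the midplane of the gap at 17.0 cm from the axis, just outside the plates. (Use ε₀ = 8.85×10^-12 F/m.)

8.33×10^-12 T

I_d = C dV/dt with C = ε₀πR²/d = 9.066×10^-11 F, so I_d = (9.066×10^-11)(7.81×10^4) = 7.081×10^-6 A.
For r ≥ R the full I_d is enclosed: B = μ₀ I_d/(2πr) = (4π×10^-7)(7.081×10^-6)/(2π·0.170) = 8.33×10^-12 T.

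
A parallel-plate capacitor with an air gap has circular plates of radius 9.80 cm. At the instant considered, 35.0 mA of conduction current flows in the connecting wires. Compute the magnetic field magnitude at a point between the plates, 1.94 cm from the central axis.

1.41×10^-8 T

Between the plates the displacement current equals the wire current: I_d = 35.0 mA = 0.0350 A.
∮B·dl = μ₀ I_d,enc with I_d,enc = I_d r²/R² = 1.372×10^-3 A; so B = μ₀ I_d,enc/(2πr) = 1.41×10^-8 T.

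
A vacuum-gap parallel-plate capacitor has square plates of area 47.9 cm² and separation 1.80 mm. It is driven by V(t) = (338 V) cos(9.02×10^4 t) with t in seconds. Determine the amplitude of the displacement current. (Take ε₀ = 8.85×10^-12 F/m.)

C = ε₀A/d = (8.85×10^-12)(4.79×10^-3)/(1.80×10^-3) = 2.355×10^-11 F; ω = 9.02×10^4 rad/s.
I_d = C dV/dt, so |I_d|_max = C V₀ ω = (2.355×10^-11)(338)(9.02×10^4) = 7.18×10^-4 A.

7.18×10^-4 A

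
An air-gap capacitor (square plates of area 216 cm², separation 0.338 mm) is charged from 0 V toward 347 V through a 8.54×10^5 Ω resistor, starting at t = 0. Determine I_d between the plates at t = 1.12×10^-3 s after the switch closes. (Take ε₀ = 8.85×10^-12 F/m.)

C = ε₀A/d = (8.85×10^-12)(0.0216)/(3.38×10^-4) = 5.656×10^-10 F and τ = RC = 4.830×10^-4 s. I_d in the gap equals the RC charging current.
I_d(t) = (V₀/R) e^(−t/τ) = 4.063×10^-4 · e^(−2.319) = 4.00×10^-5 A.

4.00×10^-5 A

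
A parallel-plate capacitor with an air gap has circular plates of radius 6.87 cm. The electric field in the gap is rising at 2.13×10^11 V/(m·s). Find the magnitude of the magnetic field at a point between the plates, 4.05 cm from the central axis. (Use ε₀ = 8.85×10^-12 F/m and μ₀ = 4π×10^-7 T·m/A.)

4.80×10^-8 T

Total displacement current: I_d = ε₀(πR²)(dE/dt) = (8.85×10^-12)(0.01483)(2.13×10^11) = 0.02796 A.
For r < R the Ampère–Maxwell law gives B(2πr) = μ₀ I_d (r²/R²), so B = μ₀ I_d r/(2πR²) = (4π×10^-7)(0.02796)(0.0405)/(2π·0.0687²) = 4.80×10^-8 T.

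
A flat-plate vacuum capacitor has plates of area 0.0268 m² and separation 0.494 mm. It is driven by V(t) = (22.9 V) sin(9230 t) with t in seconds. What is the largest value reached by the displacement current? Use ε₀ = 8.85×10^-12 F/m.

1.01×10^-4 A

(dE/dt)_max = V₀ω/d = 4.279×10^8 V/(m·s); ω = 9230 rad/s.
I_d,max = ε₀ A (dE/dt)_max = (8.85×10^-12)(0.0268)(4.279×10^8) = 1.01×10^-4 A.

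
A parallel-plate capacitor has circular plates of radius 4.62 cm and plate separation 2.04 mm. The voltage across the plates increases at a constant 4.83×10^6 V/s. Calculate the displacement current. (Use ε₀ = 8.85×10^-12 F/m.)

E = V/d so dE/dt = (dV/dt)/d = 2.368×10^9 V/(m·s), and I_d = ε₀ A dE/dt = (8.85×10^-12)(6.706×10^-3)(2.368×10^9) = 1.41×10^-4 A.

1.41×10^-4 A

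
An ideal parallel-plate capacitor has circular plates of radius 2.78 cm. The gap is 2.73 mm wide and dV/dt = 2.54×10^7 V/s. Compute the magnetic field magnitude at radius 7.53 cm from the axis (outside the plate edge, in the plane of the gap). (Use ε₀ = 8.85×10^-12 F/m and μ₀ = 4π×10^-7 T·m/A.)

I_d = C dV/dt with C = ε₀πR²/d = 7.871×10^-12 F, so I_d = (7.871×10^-12)(2.54×10^7) = 1.999×10^-4 A.
For r ≥ R the full I_d is enclosed: B = μ₀ I_d/(2πr) = (4π×10^-7)(1.999×10^-4)/(2π·0.0753) = 5.31×10^-10 T.

5.31×10^-10 T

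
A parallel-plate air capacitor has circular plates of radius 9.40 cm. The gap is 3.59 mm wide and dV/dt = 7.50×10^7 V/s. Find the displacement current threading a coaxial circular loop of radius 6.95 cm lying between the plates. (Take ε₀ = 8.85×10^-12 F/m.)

2.81×10^-3 A

dE/dt = (dV/dt)/d = 2.089×10^10 V/(m·s); I_d = ε₀(πR²)(dE/dt) = (8.85×10^-12)(0.02776)(2.089×10^10) = 5.132×10^-3 A.
The field is uniform, so I_d,enc = I_d (r/R)² = (5.132×10^-3)(6.95/9.40)² = 2.81×10^-3 A.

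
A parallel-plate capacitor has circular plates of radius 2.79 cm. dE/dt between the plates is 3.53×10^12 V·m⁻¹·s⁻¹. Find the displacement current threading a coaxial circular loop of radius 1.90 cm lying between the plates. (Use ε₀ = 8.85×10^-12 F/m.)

Through the whole plate area (πR² = 2.445×10^-3 m²), I_d = ε₀ πR² dE/dt = 0.07638 A.
The field is uniform, so I_d,enc = I_d (r/R)² = (0.07638)(1.90/2.79)² = 0.0354 A.

0.0354 A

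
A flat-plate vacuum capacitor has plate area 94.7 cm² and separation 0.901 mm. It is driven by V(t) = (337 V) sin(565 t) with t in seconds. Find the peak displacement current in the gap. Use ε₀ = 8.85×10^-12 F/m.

1.77×10^-5 A

The displacement current equals the conduction current C dV/dt, which peaks at C V₀ ω.
With C = ε₀A/d = (8.85×10^-12)(9.47×10^-3)/(9.01×10^-4) = 9.302×10^-11 F and ω = 565 rad/s, I_d,max = (9.302×10^-11)(337)(565) = 1.77×10^-5 A.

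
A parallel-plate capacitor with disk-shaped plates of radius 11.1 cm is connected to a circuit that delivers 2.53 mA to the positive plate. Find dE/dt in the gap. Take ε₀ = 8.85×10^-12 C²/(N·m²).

The displacement current between the plates equals the conduction current, I_d = 2.53 mA.
Since I_d = ε₀ A dE/dt, dE/dt = I_d/(ε₀A) = (2.53×10^-3)/((8.85×10^-12)(0.03871)) = 7.39×10^9 V/(m·s).

7.39×10^9 V/(m·s)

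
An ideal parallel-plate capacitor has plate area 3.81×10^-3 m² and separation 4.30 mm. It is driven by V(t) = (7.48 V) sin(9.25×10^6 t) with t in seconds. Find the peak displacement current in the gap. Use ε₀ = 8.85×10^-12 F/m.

5.43×10^-4 A

The displacement current equals the conduction current C dV/dt, which peaks at C V₀ ω.
With C = ε₀A/d = (8.85×10^-12)(3.81×10^-3)/(4.30×10^-3) = 7.842×10^-12 F and ω = 9.25×10^6 rad/s, I_d,max = (7.842×10^-12)(7.48)(9.25×10^6) = 5.43×10^-4 A.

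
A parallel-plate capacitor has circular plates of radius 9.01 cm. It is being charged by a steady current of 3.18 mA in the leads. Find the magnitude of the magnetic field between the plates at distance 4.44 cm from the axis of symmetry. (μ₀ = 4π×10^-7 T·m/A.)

3.48×10^-9 T

By continuity the displacement current in the gap matches the conduction current: I_d = 3.18×10^-3 A.
∮B·dl = μ₀ I_d,enc with I_d,enc = I_d r²/R² = 7.722×10^-4 A; so B = μ₀ I_d,enc/(2πr) = 3.48×10^-9 T.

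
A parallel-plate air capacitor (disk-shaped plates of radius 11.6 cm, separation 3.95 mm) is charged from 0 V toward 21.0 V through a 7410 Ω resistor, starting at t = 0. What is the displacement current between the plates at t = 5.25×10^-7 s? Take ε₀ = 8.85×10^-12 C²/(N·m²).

1.34×10^-3 A

With C = ε₀A/d = (8.85×10^-12)(0.04227)/(3.95×10^-3) = 9.471×10^-11 F, the time constant is τ = RC = 7.018×10^-7 s, so t/τ = 0.7481 and e^(−t/τ) = 0.4733.
I_d = I_cond = (V₀/R) e^(−t/τ) = (2.834×10^-3)(0.4733) = 1.34×10^-3 A.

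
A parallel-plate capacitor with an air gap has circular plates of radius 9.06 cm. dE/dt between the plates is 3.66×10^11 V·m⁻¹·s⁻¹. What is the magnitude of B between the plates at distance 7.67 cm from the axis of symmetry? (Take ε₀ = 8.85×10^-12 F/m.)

Total displacement current: I_d = ε₀(πR²)(dE/dt) = (8.85×10^-12)(0.02579)(3.66×10^11) = 0.08354 A.
∮B·dl = μ₀ I_d,enc with I_d,enc = I_d r²/R² = 0.05987 A; so B = μ₀ I_d,enc/(2πr) = 1.56×10^-7 T.

1.56×10^-7 T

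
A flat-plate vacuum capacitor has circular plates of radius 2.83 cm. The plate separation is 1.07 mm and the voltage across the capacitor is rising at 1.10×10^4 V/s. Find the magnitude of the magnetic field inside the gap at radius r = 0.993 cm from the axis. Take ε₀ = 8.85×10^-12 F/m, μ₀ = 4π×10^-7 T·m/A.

5.68×10^-13 T

I_d = C dV/dt with C = ε₀πR²/d = 2.081×10^-11 F, so I_d = (2.081×10^-11)(1.10×10^4) = 2.289×10^-7 A.
For r < R the Ampère–Maxwell law gives B(2πr) = μ₀ I_d (r²/R²), so B = μ₀ I_d r/(2πR²) = (4π×10^-7)(2.289×10^-7)(9.93×10^-3)/(2π·0.0283²) = 5.68×10^-13 T.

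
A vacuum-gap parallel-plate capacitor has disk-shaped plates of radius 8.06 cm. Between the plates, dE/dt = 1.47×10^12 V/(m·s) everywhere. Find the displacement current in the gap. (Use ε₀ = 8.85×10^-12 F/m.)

0.266 A

With a uniform field, Φ_E = EA, so I_d = ε₀ A dE/dt = 0.266 A.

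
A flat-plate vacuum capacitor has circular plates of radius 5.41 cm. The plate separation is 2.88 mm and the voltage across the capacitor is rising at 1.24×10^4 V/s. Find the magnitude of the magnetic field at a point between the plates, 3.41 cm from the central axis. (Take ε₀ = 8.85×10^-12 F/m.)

8.16×10^-13 T

dE/dt = (dV/dt)/d = 4.306×10^6 V/(m·s); I_d = ε₀(πR²)(dE/dt) = (8.85×10^-12)(9.195×10^-3)(4.306×10^6) = 3.504×10^-7 A.
For r < R the Ampère–Maxwell law gives B(2πr) = μ₀ I_d (r²/R²), so B = μ₀ I_d r/(2πR²) = (4π×10^-7)(3.504×10^-7)(0.0341)/(2π·0.0541²) = 8.16×10^-13 T.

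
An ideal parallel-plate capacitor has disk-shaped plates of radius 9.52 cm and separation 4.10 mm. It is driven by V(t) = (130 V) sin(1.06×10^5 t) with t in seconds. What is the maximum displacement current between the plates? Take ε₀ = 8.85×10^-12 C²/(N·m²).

8.47×10^-4 A

The displacement current equals the conduction current C dV/dt, which peaks at C V₀ ω.
With C = ε₀A/d = (8.85×10^-12)(0.02847)/(4.10×10^-3) = 6.145×10^-11 F and ω = 1.06×10^5 rad/s, I_d,max = (6.145×10^-11)(130)(1.06×10^5) = 8.47×10^-4 A.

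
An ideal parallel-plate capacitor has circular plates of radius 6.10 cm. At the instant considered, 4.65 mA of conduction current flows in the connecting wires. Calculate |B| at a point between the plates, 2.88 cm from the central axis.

By continuity the displacement current in the gap matches the conduction current: I_d = 4.65×10^-3 A.
An Ampèrian loop of radius r encloses a fraction (r/R)² of I_d. Then B·2πr = μ₀ I_d (r/R)², giving B = μ₀ I_d r/(2πR²) = 7.20×10^-9 T.

7.20×10^-9 T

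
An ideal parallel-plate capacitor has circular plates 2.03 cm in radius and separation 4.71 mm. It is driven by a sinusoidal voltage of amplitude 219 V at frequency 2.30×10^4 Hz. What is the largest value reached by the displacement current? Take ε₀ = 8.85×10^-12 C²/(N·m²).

The displacement current equals the conduction current C dV/dt, which peaks at C V₀ ω.
With C = ε₀A/d = (8.85×10^-12)(1.295×10^-3)/(4.71×10^-3) = 2.433×10^-12 F and ω = 2πf = 1.445×10^5 rad/s, I_d,max = (2.433×10^-12)(219)(1.445×10^5) = 7.70×10^-5 A.

7.70×10^-5 A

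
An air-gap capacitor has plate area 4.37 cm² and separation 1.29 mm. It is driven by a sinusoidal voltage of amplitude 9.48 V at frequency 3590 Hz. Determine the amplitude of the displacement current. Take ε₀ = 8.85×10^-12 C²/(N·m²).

The displacement current equals the conduction current C dV/dt, which peaks at C V₀ ω.
With C = ε₀A/d = (8.85×10^-12)(4.37×10^-4)/(1.29×10^-3) = 2.998×10^-12 F and ω = 2πf = 2.256×10^4 rad/s, I_d,max = (2.998×10^-12)(9.48)(2.256×10^4) = 6.41×10^-7 A.

6.41×10^-7 A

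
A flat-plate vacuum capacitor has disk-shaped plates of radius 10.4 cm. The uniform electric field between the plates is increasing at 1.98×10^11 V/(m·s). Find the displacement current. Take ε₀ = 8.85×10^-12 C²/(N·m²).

0.0595 A

I_d = ε₀ A (dE/dt) = (8.85×10^-12)(0.03398 m²)(1.98×10^11) = 0.0595 A.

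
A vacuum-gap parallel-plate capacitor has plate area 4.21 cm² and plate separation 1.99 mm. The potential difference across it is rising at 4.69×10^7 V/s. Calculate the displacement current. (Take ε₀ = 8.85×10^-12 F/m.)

8.78×10^-5 A

The displacement current equals the charging current C dV/dt. With C = ε₀A/d = (8.85×10^-12)(4.21×10^-4)/(1.99×10^-3) = 1.872×10^-12 F, I_d = (1.872×10^-12)(4.69×10^7) = 8.78×10^-5 A.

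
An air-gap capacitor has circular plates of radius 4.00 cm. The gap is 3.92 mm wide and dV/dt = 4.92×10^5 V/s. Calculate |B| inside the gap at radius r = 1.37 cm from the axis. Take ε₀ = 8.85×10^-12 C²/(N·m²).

I_d = C dV/dt with C = ε₀πR²/d = 1.135×10^-11 F, so I_d = (1.135×10^-11)(4.92×10^5) = 5.584×10^-6 A.
An Ampèrian loop of radius r encloses a fraction (r/R)² of I_d. Then B·2πr = μ₀ I_d (r/R)², giving B = μ₀ I_d r/(2πR²) = 9.56×10^-12 T.

9.56×10^-12 T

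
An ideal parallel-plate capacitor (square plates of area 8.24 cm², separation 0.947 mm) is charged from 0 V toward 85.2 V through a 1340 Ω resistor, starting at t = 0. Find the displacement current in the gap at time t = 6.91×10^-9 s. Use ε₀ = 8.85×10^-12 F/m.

C = ε₀A/d = (8.85×10^-12)(8.24×10^-4)/(9.47×10^-4) = 7.701×10^-12 F, so τ = RC = 1.032×10^-8 s.
The conduction current is I(t) = (V₀/R) e^(−t/τ), and the displacement current between the plates equals it.
t/τ = 0.6696; I_d = (85.2/1340) · e^(−0.6696) = (0.06358)(0.5119) = 0.0325 A.

0.0325 A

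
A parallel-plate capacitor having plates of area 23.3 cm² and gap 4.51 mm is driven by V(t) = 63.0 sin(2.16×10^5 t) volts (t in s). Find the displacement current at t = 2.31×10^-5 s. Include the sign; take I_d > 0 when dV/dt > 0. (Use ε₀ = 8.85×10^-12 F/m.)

dV/dt = (63.0)(2.16×10^5)·cos(4.9896) = 3.724×10^6 V/s.
I_d = C dV/dt with C = ε₀A/d = (8.85×10^-12)(2.33×10^-3)/(4.51×10^-3) = 4.572×10^-12 F, so I_d = (4.572×10^-12)(3.724×10^6) = 1.70×10^-5 A.

1.70×10^-5 A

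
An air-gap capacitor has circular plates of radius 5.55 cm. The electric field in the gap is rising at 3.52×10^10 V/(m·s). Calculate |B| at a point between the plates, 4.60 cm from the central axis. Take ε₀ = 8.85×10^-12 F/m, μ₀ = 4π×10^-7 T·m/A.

9.00×10^-9 T

I_d = ε₀ dΦ_E/dt = ε₀ πR² (dE/dt) = (8.85×10^-12)(9.677×10^-3)(3.52×10^10) = 3.015×10^-3 A through the full plate area.
∮B·dl = μ₀ I_d,enc with I_d,enc = I_d r²/R² = 2.071×10^-3 A; so B = μ₀ I_d,enc/(2πr) = 9.00×10^-9 T.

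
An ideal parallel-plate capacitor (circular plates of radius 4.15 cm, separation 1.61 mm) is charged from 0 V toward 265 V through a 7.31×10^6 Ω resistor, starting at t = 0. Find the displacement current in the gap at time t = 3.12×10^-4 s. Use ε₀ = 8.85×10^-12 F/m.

With C = ε₀A/d = (8.85×10^-12)(5.411×10^-3)/(1.61×10^-3) = 2.974×10^-11 F, the time constant is τ = RC = 2.174×10^-4 s, so t/τ = 1.435 and e^(−t/τ) = 0.2381.
I_d = I_cond = (V₀/R) e^(−t/τ) = (3.625×10^-5)(0.2381) = 8.63×10^-6 A.

8.63×10^-6 A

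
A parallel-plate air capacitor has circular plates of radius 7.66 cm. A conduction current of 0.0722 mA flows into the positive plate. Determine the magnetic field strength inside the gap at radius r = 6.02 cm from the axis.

1.48×10^-10 T

Between the plates the displacement current equals the wire current: I_d = 0.0722 mA = 7.22×10^-5 A.
∮B·dl = μ₀ I_d,enc with I_d,enc = I_d r²/R² = 4.459×10^-5 A; so B = μ₀ I_d,enc/(2πr) = 1.48×10^-10 T.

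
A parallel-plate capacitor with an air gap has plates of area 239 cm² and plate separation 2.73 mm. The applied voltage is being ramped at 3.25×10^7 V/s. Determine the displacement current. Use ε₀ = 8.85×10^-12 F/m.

2.52×10^-3 A

The displacement current equals the charging current C dV/dt. With C = ε₀A/d = (8.85×10^-12)(0.0239)/(2.73×10^-3) = 7.748×10^-11 F, I_d = (7.748×10^-11)(3.25×10^7) = 2.52×10^-3 A.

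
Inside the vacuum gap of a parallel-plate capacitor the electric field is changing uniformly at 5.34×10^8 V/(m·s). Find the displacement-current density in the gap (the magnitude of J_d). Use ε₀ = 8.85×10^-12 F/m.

4.73×10^-3 A/m²

J_d = ε₀ dE/dt = (8.85×10^-12)(5.34×10^8) = 4.73×10^-3 A/m².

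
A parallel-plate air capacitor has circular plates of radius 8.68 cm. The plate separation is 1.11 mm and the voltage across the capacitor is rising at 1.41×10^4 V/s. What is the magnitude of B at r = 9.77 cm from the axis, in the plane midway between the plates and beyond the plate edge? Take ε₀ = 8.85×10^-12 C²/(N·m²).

5.45×10^-12 T

dE/dt = (dV/dt)/d = 1.270×10^7 V/(m·s); I_d = ε₀(πR²)(dE/dt) = (8.85×10^-12)(0.02367)(1.270×10^7) = 2.660×10^-6 A.
Outside the plates the loop encloses all of I_d, so B·2πr = μ₀ I_d and B = 5.45×10^-12 T.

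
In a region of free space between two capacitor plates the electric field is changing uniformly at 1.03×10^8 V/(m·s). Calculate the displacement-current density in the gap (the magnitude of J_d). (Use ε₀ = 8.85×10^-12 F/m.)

9.12×10^-4 A/m²

J_d = ε₀ dE/dt = (8.85×10^-12)(1.03×10^8) = 9.12×10^-4 A/m².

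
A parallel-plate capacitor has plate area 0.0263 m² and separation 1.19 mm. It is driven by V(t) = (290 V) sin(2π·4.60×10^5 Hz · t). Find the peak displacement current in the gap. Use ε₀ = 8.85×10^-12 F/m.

(dE/dt)_max = V₀ω/d = 7.043×10^11 V/(m·s); ω = 2πf = 2.890×10^6 rad/s.
I_d,max = ε₀ A (dE/dt)_max = (8.85×10^-12)(0.0263)(7.043×10^11) = 0.164 A.

0.164 A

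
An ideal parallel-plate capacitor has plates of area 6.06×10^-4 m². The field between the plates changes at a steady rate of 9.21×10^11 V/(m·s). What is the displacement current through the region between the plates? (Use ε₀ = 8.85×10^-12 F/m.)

4.94×10^-3 A

The displacement current is ε₀ times dΦ_E/dt = ε₀ A dE/dt = (8.85×10^-12)(6.06×10^-4)(9.21×10^11) = 4.94×10^-3 A.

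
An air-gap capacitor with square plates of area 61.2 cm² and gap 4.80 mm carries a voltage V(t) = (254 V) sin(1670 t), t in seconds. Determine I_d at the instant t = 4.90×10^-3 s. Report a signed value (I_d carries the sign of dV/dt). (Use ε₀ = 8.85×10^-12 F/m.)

-1.55×10^-6 A

dV/dt = (254)(1670)·cos(8.183) = -1.371×10^5 V/s.
I_d = C dV/dt with C = ε₀A/d = (8.85×10^-12)(6.12×10^-3)/(4.80×10^-3) = 1.128×10^-11 F, so I_d = (1.128×10^-11)(-1.371×10^5) = -1.55×10^-6 A.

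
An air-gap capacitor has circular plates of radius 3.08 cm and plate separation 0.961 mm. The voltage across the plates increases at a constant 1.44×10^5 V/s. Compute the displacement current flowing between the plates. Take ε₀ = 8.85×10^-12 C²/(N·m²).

The field between the plates is E = V/d, so dE/dt = (1.44×10^5)/(9.61×10^-4 m) = 1.498×10^8 V/(m·s).
I_d = ε₀ A (dE/dt) = (8.85×10^-12)(2.980×10^-3)(1.498×10^8) = 3.95×10^-6 A.

3.95×10^-6 A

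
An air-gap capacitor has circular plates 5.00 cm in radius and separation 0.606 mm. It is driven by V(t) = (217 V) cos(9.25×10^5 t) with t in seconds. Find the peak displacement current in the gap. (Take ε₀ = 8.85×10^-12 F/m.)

(dE/dt)_max = V₀ω/d = 3.312×10^11 V/(m·s); ω = 9.25×10^5 rad/s.
I_d,max = ε₀ A (dE/dt)_max = (8.85×10^-12)(7.854×10^-3)(3.312×10^11) = 0.0230 A.

0.0230 A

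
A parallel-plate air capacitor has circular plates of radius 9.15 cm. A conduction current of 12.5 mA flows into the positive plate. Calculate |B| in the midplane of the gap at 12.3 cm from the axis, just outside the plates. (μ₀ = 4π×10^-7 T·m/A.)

2.03×10^-8 T

Between the plates the displacement current equals the wire current: I_d = 12.5 mA = 0.0125 A.
For r ≥ R the full I_d is enclosed: B = μ₀ I_d/(2πr) = (4π×10^-7)(0.0125)/(2π·0.123) = 2.03×10^-8 T.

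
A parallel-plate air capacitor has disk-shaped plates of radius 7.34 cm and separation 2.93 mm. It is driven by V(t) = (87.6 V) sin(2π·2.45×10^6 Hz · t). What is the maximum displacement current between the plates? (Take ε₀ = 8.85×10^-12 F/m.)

(dE/dt)_max = V₀ω/d = 4.601×10^11 V/(m·s); ω = 2πf = 1.539×10^7 rad/s.
I_d,max = ε₀ A (dE/dt)_max = (8.85×10^-12)(0.01693)(4.601×10^11) = 0.0689 A.

0.0689 A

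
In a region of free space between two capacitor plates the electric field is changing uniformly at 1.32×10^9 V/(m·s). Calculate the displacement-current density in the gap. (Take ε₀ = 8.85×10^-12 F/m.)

0.0117 A/m²

J_d = ε₀ dE/dt = (8.85×10^-12)(1.32×10^9) = 0.0117 A/m².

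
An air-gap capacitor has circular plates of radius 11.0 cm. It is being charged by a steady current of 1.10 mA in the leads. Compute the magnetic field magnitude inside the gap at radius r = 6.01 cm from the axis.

1.09×10^-9 T

By continuity the displacement current in the gap matches the conduction current: I_d = 1.10×10^-3 A.
For r < R the Ampère–Maxwell law gives B(2πr) = μ₀ I_d (r²/R²), so B = μ₀ I_d r/(2πR²) = (4π×10^-7)(1.10×10^-3)(0.0601)/(2π·0.110²) = 1.09×10^-9 T.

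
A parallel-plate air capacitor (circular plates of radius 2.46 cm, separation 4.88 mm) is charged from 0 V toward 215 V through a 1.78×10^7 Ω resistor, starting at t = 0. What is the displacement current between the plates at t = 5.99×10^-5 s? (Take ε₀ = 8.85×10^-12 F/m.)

C = ε₀A/d = (8.85×10^-12)(1.901×10^-3)/(4.88×10^-3) = 3.448×10^-12 F, so τ = RC = 6.137×10^-5 s.
The conduction current is I(t) = (V₀/R) e^(−t/τ), and the displacement current between the plates equals it.
t/τ = 0.9760; I_d = (215/1.78×10^7) · e^(−0.9760) = (1.208×10^-5)(0.3768) = 4.55×10^-6 A.

4.55×10^-6 A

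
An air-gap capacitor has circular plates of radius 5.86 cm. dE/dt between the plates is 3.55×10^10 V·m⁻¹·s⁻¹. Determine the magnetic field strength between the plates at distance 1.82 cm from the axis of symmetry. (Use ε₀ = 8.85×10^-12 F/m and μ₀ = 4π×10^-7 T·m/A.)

Through the whole plate area (πR² = 0.01079 m²), I_d = ε₀ πR² dE/dt = 3.390×10^-3 A.
∮B·dl = μ₀ I_d,enc with I_d,enc = I_d r²/R² = 3.270×10^-4 A; so B = μ₀ I_d,enc/(2πr) = 3.59×10^-9 T.

3.59×10^-9 T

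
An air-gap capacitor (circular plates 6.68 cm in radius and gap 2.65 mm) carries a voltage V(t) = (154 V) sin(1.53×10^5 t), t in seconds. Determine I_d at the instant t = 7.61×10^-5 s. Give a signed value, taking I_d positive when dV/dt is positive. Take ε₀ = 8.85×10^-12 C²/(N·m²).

C = ε₀A/d = (8.85×10^-12)(0.01402)/(2.65×10^-3) = 4.682×10^-11 F. dV/dt = V₀ω·cos(ωt); at ωt = 11.6433 rad this factor is 0.6034.
I_d = C dV/dt = (4.682×10^-11)(154)(1.53×10^5)(0.6034) = 6.66×10^-4 A.

6.66×10^-4 A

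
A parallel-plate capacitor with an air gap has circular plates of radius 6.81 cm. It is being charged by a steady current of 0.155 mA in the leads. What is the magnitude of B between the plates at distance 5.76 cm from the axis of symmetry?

No conduction current crosses the gap, so I_d there equals the 1.55×10^-4 A in the leads.
For r < R the Ampère–Maxwell law gives B(2πr) = μ₀ I_d (r²/R²), so B = μ₀ I_d r/(2πR²) = (4π×10^-7)(1.55×10^-4)(0.0576)/(2π·0.0681²) = 3.85×10^-10 T.

3.85×10^-10 T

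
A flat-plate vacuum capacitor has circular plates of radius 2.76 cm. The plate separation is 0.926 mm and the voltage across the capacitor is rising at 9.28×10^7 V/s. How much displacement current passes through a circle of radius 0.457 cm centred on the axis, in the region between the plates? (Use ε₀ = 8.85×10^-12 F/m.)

I_d = C dV/dt with C = ε₀πR²/d = 2.287×10^-11 F, so I_d = (2.287×10^-11)(9.28×10^7) = 2.122×10^-3 A.
The field is uniform, so I_d,enc = I_d (r/R)² = (2.122×10^-3)(0.457/2.76)² = 5.82×10^-5 A.

5.82×10^-5 A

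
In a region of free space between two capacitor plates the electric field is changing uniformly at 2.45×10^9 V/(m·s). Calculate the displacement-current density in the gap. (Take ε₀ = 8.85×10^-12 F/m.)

J_d = ε₀ dE/dt = (8.85×10^-12)(2.45×10^9) = 0.0217 A/m².

0.0217 A/m²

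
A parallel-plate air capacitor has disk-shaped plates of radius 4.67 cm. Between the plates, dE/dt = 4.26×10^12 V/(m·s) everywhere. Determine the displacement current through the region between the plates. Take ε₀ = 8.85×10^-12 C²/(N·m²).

0.258 A

I_d = ε₀ A (dE/dt) = (8.85×10^-12)(6.851×10^-3 m²)(4.26×10^12) = 0.258 A.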